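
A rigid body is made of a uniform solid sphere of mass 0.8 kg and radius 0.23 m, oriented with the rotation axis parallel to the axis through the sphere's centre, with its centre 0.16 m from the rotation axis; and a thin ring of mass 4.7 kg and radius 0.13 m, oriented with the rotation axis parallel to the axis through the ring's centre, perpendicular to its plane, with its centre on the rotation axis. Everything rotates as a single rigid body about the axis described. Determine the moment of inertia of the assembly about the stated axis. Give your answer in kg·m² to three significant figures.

Solid sphere: I_cm = (2/5)MR² = (2/5)(0.8)(0.23)² = 0.016928 kg·m²; centre at d = 0.16 m, so the parallel axis theorem gives I = 0.016928 + (0.8)(0.16)² = 0.037408 kg·m².
Thin ring: I_cm = MR² = (4.7)(0.13)² = 0.07943 kg·m²; axis through the centre, so I = 0.07943 kg·m².
Total I = 0.037408 + 0.07943 = 0.11684 kg·m².

0.117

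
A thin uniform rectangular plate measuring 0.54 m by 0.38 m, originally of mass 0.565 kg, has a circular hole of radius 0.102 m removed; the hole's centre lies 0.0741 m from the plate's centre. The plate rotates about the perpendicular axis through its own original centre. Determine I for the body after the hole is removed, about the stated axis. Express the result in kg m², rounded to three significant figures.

Unpierced body about its centre: I₀ = (1/12)M(a²+b²) = (1/12)(0.565)[(0.54)² + (0.38)²] = 0.020528 kg m².
The removed disk has mass m = M·πr²/(ab) = (0.565)·π(0.102)²/(0.54·0.38) = 0.089996 kg (same uniform areal density).
Its moment of inertia about the rotation axis (parallel-axis theorem): I_hole = (1/2)mr² + md² = (1/2)(0.089996)(0.102)² + (0.089996)(0.0741)² = 0.00096231 kg m².
Treating the hole as negative mass, I = I₀ − I_hole = 0.020528 − 0.00096231 = 0.019566 kg m².

0.0196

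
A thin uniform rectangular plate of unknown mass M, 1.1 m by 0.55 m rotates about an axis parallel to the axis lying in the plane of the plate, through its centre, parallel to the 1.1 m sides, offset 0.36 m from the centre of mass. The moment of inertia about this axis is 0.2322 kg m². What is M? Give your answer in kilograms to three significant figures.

1.50

I = I_cm + Md² = (1/12)Mb² + Md² = M·[0.0833333·(0.55)² + (0.36)²] = M·0.15481.
So M = 0.2322 / 0.15481 = 1.4999 kg.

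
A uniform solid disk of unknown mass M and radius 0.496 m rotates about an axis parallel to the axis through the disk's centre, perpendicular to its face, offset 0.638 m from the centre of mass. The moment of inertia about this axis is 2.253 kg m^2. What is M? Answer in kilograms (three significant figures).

I = I_cm + Md² = (1/2)MR² + Md² = M·[0.5·(0.496)² + (0.638)²] = M·0.53005.
So M = 2.253 / 0.53005 = 4.2505 kg.

4.25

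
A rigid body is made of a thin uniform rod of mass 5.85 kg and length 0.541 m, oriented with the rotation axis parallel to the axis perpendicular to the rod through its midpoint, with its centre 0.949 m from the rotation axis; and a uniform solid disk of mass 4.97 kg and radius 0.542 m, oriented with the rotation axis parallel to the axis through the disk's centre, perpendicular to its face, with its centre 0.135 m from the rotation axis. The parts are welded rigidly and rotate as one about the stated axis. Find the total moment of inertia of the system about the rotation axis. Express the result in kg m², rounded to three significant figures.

Thin rod: I_cm = (1/12)ML² = (1/12)(5.85)(0.541)² = 0.14268 kg m²; centre at d = 0.949 m, so the parallel axis theorem gives I = 0.14268 + (5.85)(0.949)² = 5.4112 kg m².
Solid disk: I_cm = (1/2)MR² = (1/2)(4.97)(0.542)² = 0.73 kg m²; centre at d = 0.135 m, so the parallel axis theorem gives I = 0.73 + (4.97)(0.135)² = 0.82058 kg m².
Total I = 5.4112 + 0.82058 = 6.2318 kg m².

6.23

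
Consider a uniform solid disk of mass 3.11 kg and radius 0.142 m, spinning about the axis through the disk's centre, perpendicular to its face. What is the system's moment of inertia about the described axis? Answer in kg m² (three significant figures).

0.0314

I_cm = (1/2)MR² = (1/2)(3.11)(0.142)² = 0.031355 kg m²; axis through the centre, so I = 0.031355 kg m².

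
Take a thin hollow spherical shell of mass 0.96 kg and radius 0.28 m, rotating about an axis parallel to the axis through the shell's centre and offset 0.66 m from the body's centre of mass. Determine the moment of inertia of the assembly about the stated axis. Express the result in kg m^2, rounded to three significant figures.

I_cm = (2/3)MR² = (2/3)(0.96)(0.28)² = 0.050176 kg m^2; centre at d = 0.66 m, so the parallel axis theorem gives I = 0.050176 + (0.96)(0.66)² = 0.46835 kg m^2.

0.468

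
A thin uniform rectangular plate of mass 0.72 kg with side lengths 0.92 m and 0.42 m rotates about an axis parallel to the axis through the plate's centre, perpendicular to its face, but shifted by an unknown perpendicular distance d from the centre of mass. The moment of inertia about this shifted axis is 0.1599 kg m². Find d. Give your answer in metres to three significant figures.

0.370

About the centre-of-mass axis, I_cm = (1/12)M(a²+b²) = (1/12)(0.72)[(0.92)² + (0.42)²] = 0.061368 kg m².
Parallel axis theorem: I = I_cm + Md², so Md² = 0.1599 − 0.061368 = 0.098532 kg m².
d = √(0.098532 / 0.72) = 0.36993 m.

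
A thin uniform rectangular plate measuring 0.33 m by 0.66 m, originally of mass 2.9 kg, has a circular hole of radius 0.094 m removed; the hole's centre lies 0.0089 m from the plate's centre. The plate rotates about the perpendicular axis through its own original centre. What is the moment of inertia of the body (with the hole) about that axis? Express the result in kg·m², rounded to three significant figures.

Unpierced body about its centre: I₀ = (1/12)M(a²+b²) = (1/12)(2.9)[(0.33)² + (0.66)²] = 0.13159 kg·m².
The removed disk has mass m = M·πr²/(ab) = (2.9)·π(0.094)²/(0.33·0.66) = 0.36961 kg (same uniform areal density).
Its moment of inertia about the rotation axis (parallel-axis theorem): I_hole = (1/2)mr² + md² = (1/2)(0.36961)(0.094)² + (0.36961)(0.0089)² = 0.0016622 kg·m².
Treating the hole as negative mass, I = I₀ − I_hole = 0.13159 − 0.0016622 = 0.12993 kg·m².

0.130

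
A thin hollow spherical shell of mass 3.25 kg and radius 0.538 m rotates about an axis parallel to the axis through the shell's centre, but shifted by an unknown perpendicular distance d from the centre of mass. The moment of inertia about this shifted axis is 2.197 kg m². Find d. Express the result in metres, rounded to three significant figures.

0.695

About the centre-of-mass axis, I_cm = (2/3)MR² = (2/3)(3.25)(0.538)² = 0.62713 kg m².
Parallel axis theorem: I = I_cm + Md², so Md² = 2.197 − 0.62713 = 1.5699 kg m².
d = √(1.5699 / 3.25) = 0.69501 m.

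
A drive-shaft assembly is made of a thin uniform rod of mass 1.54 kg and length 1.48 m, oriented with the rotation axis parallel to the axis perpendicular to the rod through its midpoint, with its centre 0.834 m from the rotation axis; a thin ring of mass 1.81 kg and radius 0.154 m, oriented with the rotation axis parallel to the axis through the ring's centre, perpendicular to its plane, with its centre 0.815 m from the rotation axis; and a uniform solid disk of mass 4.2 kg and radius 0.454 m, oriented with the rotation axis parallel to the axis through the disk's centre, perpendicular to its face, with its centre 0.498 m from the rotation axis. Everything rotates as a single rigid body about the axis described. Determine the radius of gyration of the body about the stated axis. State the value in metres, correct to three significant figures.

Thin rod: I_cm = (1/12)ML² = (1/12)(1.54)(1.48)² = 0.2811 kg·m²; centre at d = 0.834 m, so the parallel axis theorem gives I = 0.2811 + (1.54)(0.834)² = 1.3523 kg·m².
Thin ring: I_cm = MR² = (1.81)(0.154)² = 0.042926 kg·m²; centre at d = 0.815 m, so the parallel axis theorem gives I = 0.042926 + (1.81)(0.815)² = 1.2452 kg·m².
Solid disk: I_cm = (1/2)MR² = (1/2)(4.2)(0.454)² = 0.43284 kg·m²; centre at d = 0.498 m, so the parallel axis theorem gives I = 0.43284 + (4.2)(0.498)² = 1.4745 kg·m².
Total I = 4.0719 kg·m²; total mass M = 7.55 kg.
k = √(I/M) = √(4.0719/7.55) = 0.73439 m.

0.734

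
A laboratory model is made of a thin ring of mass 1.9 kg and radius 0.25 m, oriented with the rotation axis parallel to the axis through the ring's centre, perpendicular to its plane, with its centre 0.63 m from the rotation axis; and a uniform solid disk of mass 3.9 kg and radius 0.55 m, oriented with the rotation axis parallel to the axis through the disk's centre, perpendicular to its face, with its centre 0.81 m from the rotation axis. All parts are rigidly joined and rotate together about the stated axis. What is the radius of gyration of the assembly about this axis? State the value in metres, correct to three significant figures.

0.833

Thin ring: I_cm = MR² = (1.9)(0.25)² = 0.11875 kg m^2; centre at d = 0.63 m, so the parallel axis theorem gives I = 0.11875 + (1.9)(0.63)² = 0.87286 kg m^2.
Solid disk: I_cm = (1/2)MR² = (1/2)(3.9)(0.55)² = 0.58988 kg m^2; centre at d = 0.81 m, so the parallel axis theorem gives I = 0.58988 + (3.9)(0.81)² = 3.1487 kg m^2.
Total I = 4.0215 kg m^2; total mass M = 5.8 kg.
k = √(I/M) = √(4.0215/5.8) = 0.83269 m.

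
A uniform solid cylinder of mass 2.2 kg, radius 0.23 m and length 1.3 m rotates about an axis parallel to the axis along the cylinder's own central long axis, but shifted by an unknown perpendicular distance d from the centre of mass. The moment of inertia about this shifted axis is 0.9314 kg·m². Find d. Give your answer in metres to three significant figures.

About the centre-of-mass axis, I_cm = (1/2)MR² = (1/2)(2.2)(0.23)² = 0.05819 kg·m².
Parallel axis theorem: I = I_cm + Md², so Md² = 0.9314 − 0.05819 = 0.87321 kg·m².
d = √(0.87321 / 2.2) = 0.63001 m.

0.630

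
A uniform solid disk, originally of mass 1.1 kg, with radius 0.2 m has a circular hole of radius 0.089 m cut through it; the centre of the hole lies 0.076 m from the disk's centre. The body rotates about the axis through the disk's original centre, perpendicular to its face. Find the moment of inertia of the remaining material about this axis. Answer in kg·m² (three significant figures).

0.0199

Unpierced body about its centre: I₀ = (1/2)MR² = (1/2)(1.1)(0.2)² = 0.022 kg·m².
The removed disk has mass m = M·(r/R)² = (1.1)(0.089/0.2)² = 0.21783 kg (same uniform areal density).
Its moment of inertia about the rotation axis (parallel-axis theorem): I_hole = (1/2)mr² + md² = (1/2)(0.21783)(0.089)² + (0.21783)(0.076)² = 0.0021209 kg·m².
Treating the hole as negative mass, I = I₀ − I_hole = 0.022 − 0.0021209 = 0.019879 kg·m².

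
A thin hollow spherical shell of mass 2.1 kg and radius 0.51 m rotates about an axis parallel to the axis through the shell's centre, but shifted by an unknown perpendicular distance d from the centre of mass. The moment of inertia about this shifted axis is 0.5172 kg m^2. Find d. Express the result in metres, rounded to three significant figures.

About the centre-of-mass axis, I_cm = (2/3)MR² = (2/3)(2.1)(0.51)² = 0.36414 kg m^2.
Parallel axis theorem: I = I_cm + Md², so Md² = 0.5172 − 0.36414 = 0.15306 kg m^2.
d = √(0.15306 / 2.1) = 0.26997 m.

0.270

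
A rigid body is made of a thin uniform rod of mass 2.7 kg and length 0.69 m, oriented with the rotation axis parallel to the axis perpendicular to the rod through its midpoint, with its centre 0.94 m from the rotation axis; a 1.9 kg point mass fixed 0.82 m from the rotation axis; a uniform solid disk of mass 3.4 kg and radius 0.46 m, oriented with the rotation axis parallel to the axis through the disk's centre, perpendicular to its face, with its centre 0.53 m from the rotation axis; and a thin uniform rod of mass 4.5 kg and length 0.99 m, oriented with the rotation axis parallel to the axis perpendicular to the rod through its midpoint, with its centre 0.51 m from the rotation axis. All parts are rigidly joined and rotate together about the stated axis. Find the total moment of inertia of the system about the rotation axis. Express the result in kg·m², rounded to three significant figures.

Thin rod: I_cm = (1/12)ML² = (1/12)(2.7)(0.69)² = 0.10712 kg·m²; centre at d = 0.94 m, so the parallel axis theorem gives I = 0.10712 + (2.7)(0.94)² = 2.4928 kg·m².
Point mass: I_cm = 0; centre at d = 0.82 m, so the parallel axis theorem gives I = 0 + (1.9)(0.82)² = 1.2776 kg·m².
Solid disk: I_cm = (1/2)MR² = (1/2)(3.4)(0.46)² = 0.35972 kg·m²; centre at d = 0.53 m, so the parallel axis theorem gives I = 0.35972 + (3.4)(0.53)² = 1.3148 kg·m².
Thin rod: I_cm = (1/12)ML² = (1/12)(4.5)(0.99)² = 0.36754 kg·m²; centre at d = 0.51 m, so the parallel axis theorem gives I = 0.36754 + (4.5)(0.51)² = 1.538 kg·m².
Total I = 2.4928 + 1.2776 + 1.3148 + 1.538 = 6.6232 kg·m².

6.62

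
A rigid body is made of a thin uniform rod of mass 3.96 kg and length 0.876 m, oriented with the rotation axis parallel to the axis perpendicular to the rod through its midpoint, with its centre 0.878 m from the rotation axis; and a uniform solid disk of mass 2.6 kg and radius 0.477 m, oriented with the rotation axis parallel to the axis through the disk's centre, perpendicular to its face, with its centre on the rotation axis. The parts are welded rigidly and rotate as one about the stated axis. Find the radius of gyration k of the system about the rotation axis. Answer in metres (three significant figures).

Thin rod: I_cm = (1/12)ML² = (1/12)(3.96)(0.876)² = 0.25323 kg·m²; centre at d = 0.878 m, so I = I_cm + Md² gives I = 0.25323 + (3.96)(0.878)² = 3.3059 kg·m².
Solid disk: I_cm = (1/2)MR² = (1/2)(2.6)(0.477)² = 0.29579 kg·m²; axis through the centre, so I = 0.29579 kg·m².
Total I = 3.6017 kg·m²; total mass M = 6.56 kg.
k = √(I/M) = √(3.6017/6.56) = 0.74097 m.

0.741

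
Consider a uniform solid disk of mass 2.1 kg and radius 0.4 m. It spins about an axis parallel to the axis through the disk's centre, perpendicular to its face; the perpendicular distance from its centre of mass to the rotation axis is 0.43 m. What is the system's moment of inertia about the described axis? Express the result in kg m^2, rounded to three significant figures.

0.556

I_cm = (1/2)MR² = (1/2)(2.1)(0.4)² = 0.168 kg m^2; centre at d = 0.43 m, so the parallel axis theorem gives I = 0.168 + (2.1)(0.43)² = 0.55629 kg m^2.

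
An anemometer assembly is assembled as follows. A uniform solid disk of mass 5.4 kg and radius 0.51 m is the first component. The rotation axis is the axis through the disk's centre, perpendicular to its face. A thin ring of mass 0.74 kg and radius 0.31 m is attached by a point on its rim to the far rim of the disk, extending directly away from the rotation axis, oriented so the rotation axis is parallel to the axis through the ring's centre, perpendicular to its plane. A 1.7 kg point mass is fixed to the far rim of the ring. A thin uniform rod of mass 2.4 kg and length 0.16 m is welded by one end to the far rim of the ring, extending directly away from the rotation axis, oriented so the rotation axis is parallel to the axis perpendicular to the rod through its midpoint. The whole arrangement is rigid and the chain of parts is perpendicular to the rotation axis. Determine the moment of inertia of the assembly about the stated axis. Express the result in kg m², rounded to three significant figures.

6.96

Solid disk: I_cm = (1/2)MR² = (1/2)(5.4)(0.51)² = 0.70227 kg m²; axis through the centre, so I = 0.70227 kg m².
Thin ring: I_cm = MR² = (0.74)(0.31)² = 0.071114 kg m²; centre at d = 0.51 + 0.31 = 0.82 m, so I = I_cm + Md² gives I = 0.071114 + (0.74)(0.82)² = 0.56869 kg m².
Point mass: I_cm = 0; centre at d = 0.51 + 0.31 + 0.31 = 1.13 m, so I = I_cm + Md² gives I = 0 + (1.7)(1.13)² = 2.1707 kg m².
Thin rod: I_cm = (1/12)ML² = (1/12)(2.4)(0.16)² = 0.00512 kg m²; centre at d = 0.51 + 0.31 + 0.31 + 0.08 = 1.21 m, so I = I_cm + Md² gives I = 0.00512 + (2.4)(1.21)² = 3.519 kg m².
Total I = 0.70227 + 0.56869 + 2.1707 + 3.519 = 6.9606 kg m².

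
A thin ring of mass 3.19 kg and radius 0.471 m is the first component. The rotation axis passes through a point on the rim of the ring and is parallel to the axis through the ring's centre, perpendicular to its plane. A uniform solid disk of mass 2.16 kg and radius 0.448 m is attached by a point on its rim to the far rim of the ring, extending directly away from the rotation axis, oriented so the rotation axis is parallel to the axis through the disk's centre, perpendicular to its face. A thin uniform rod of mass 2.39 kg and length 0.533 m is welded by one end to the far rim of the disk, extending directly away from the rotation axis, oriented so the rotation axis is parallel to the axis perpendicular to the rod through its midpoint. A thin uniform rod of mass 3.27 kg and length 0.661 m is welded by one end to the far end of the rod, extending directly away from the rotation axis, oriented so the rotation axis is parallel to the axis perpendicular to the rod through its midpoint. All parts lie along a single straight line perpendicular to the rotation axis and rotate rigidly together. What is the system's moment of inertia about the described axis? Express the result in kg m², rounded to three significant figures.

40.4

Thin ring: I_cm = MR² = (3.19)(0.471)² = 0.70767 kg m²; centre at d = 0.471 m, so I = I_cm + Md² gives I = 0.70767 + (3.19)(0.471)² = 1.4153 kg m².
Solid disk: I_cm = (1/2)MR² = (1/2)(2.16)(0.448)² = 0.21676 kg m²; centre at d = 0.471 + 0.471 + 0.448 = 1.39 m, so I = I_cm + Md² gives I = 0.21676 + (2.16)(1.39)² = 4.3901 kg m².
Thin rod: I_cm = (1/12)ML² = (1/12)(2.39)(0.533)² = 0.056581 kg m²; centre at d = 0.471 + 0.471 + 0.448 + 0.448 + 0.2665 = 2.1045 m, so I = I_cm + Md² gives I = 0.056581 + (2.39)(2.1045)² = 10.642 kg m².
Thin rod: I_cm = (1/12)ML² = (1/12)(3.27)(0.661)² = 0.11906 kg m²; centre at d = 0.471 + 0.471 + 0.448 + 0.448 + 0.2665 + 0.2665 + 0.3305 = 2.7015 m, so I = I_cm + Md² gives I = 0.11906 + (3.27)(2.7015)² = 23.984 kg m².
Total I = 1.4153 + 4.3901 + 10.642 + 23.984 = 40.431 kg m².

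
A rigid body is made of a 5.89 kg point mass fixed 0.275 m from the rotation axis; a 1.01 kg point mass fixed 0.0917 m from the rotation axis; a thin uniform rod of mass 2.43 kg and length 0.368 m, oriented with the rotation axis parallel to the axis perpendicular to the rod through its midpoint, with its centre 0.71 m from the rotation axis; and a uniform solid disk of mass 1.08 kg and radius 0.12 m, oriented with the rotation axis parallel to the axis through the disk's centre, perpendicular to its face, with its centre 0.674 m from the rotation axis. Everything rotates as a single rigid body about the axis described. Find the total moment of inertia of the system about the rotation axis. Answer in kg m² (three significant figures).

2.20

Point mass: I_cm = 0; centre at d = 0.275 m, so the parallel axis theorem gives I = 0 + (5.89)(0.275)² = 0.44543 kg m².
Point mass: I_cm = 0; centre at d = 0.0917 m, so the parallel axis theorem gives I = 0 + (1.01)(0.0917)² = 0.008493 kg m².
Thin rod: I_cm = (1/12)ML² = (1/12)(2.43)(0.368)² = 0.027423 kg m²; centre at d = 0.71 m, so the parallel axis theorem gives I = 0.027423 + (2.43)(0.71)² = 1.2524 kg m².
Solid disk: I_cm = (1/2)MR² = (1/2)(1.08)(0.12)² = 0.007776 kg m²; centre at d = 0.674 m, so the parallel axis theorem gives I = 0.007776 + (1.08)(0.674)² = 0.49839 kg m².
Total I = 0.44543 + 0.008493 + 1.2524 + 0.49839 = 2.2047 kg m².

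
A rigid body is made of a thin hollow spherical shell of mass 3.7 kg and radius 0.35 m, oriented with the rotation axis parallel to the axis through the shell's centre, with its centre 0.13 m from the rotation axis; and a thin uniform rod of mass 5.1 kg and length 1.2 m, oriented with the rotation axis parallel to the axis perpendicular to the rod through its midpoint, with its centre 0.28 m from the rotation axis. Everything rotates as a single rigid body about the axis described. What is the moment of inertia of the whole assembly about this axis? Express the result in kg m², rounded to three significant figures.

Spherical shell: I_cm = (2/3)MR² = (2/3)(3.7)(0.35)² = 0.30217 kg m²; centre at d = 0.13 m, so I = I_cm + Md² gives I = 0.30217 + (3.7)(0.13)² = 0.3647 kg m².
Thin rod: I_cm = (1/12)ML² = (1/12)(5.1)(1.2)² = 0.612 kg m²; centre at d = 0.28 m, so I = I_cm + Md² gives I = 0.612 + (5.1)(0.28)² = 1.0118 kg m².
Total I = 0.3647 + 1.0118 = 1.3765 kg m².

1.38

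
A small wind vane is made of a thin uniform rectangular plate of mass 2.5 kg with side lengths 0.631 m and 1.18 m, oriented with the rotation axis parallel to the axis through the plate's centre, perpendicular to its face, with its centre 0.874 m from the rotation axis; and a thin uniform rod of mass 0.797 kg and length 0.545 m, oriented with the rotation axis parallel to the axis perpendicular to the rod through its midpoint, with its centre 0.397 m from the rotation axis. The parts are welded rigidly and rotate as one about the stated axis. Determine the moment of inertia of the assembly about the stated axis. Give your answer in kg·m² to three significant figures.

2.43

Rectangular plate: I_cm = (1/12)M(a²+b²) = (1/12)(2.5)[(0.631)² + (1.18)²] = 0.37303 kg·m²; centre at d = 0.874 m, so the parallel axis theorem gives I = 0.37303 + (2.5)(0.874)² = 2.2827 kg·m².
Thin rod: I_cm = (1/12)ML² = (1/12)(0.797)(0.545)² = 0.019727 kg·m²; centre at d = 0.397 m, so the parallel axis theorem gives I = 0.019727 + (0.797)(0.397)² = 0.14534 kg·m².
Total I = 2.2827 + 0.14534 = 2.4281 kg·m².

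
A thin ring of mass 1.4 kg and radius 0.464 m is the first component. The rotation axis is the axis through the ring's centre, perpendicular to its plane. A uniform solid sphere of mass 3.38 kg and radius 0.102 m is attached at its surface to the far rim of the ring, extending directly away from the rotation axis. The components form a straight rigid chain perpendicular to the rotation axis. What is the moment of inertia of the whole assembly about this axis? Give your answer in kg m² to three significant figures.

Thin ring: I_cm = MR² = (1.4)(0.464)² = 0.30141 kg m²; axis through the centre, so I = 0.30141 kg m².
Solid sphere: I_cm = (2/5)MR² = (2/5)(3.38)(0.102)² = 0.014066 kg m²; centre at d = 0.464 + 0.102 = 0.566 m, so I = I_cm + Md² gives I = 0.014066 + (3.38)(0.566)² = 1.0969 kg m².
Total I = 0.30141 + 1.0969 = 1.3983 kg m².

1.40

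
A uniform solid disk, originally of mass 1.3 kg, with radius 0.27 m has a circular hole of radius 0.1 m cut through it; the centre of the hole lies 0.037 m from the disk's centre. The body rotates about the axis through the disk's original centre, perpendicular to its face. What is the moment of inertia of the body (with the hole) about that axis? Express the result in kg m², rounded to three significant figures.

Unpierced body about its centre: I₀ = (1/2)MR² = (1/2)(1.3)(0.27)² = 0.047385 kg m².
The removed disk has mass m = M·(r/R)² = (1.3)(0.1/0.27)² = 0.17833 kg (same uniform areal density).
Its moment of inertia about the rotation axis (parallel-axis theorem): I_hole = (1/2)mr² + md² = (1/2)(0.17833)(0.1)² + (0.17833)(0.037)² = 0.0011358 kg m².
Treating the hole as negative mass, I = I₀ − I_hole = 0.047385 − 0.0011358 = 0.046249 kg m².

0.0462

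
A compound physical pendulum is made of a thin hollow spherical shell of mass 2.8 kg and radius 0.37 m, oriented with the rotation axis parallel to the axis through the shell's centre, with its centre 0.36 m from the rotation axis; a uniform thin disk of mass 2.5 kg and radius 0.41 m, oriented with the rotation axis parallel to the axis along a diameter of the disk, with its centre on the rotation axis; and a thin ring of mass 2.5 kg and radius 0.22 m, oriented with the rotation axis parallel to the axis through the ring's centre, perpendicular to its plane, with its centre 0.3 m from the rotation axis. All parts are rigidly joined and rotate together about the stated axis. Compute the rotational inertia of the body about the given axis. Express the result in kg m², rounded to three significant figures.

1.07

Spherical shell: I_cm = (2/3)MR² = (2/3)(2.8)(0.37)² = 0.25555 kg m²; centre at d = 0.36 m, so the parallel axis theorem gives I = 0.25555 + (2.8)(0.36)² = 0.61843 kg m².
Thin disk: I_cm = (1/4)MR² = (1/4)(2.5)(0.41)² = 0.10506 kg m²; axis through the centre, so I = 0.10506 kg m².
Thin ring: I_cm = MR² = (2.5)(0.22)² = 0.121 kg m²; centre at d = 0.3 m, so the parallel axis theorem gives I = 0.121 + (2.5)(0.3)² = 0.346 kg m².
Total I = 0.61843 + 0.10506 + 0.346 = 1.0695 kg m².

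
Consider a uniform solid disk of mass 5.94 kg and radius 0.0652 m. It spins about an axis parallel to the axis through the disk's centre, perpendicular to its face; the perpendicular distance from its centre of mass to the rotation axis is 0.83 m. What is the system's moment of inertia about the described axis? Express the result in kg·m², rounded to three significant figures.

4.10

I_cm = (1/2)MR² = (1/2)(5.94)(0.0652)² = 0.012626 kg·m²; centre at d = 0.83 m, so I = I_cm + Md² gives I = 0.012626 + (5.94)(0.83)² = 4.1047 kg·m².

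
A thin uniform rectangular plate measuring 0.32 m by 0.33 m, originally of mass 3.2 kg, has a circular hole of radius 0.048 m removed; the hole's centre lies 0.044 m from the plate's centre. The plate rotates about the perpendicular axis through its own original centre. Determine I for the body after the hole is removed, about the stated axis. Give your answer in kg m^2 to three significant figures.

0.0557

Unpierced body about its centre: I₀ = (1/12)M(a²+b²) = (1/12)(3.2)[(0.32)² + (0.33)²] = 0.056347 kg m^2.
The removed disk has mass m = M·πr²/(ab) = (3.2)·π(0.048)²/(0.32·0.33) = 0.21934 kg (same uniform areal density).
Its moment of inertia about the rotation axis (parallel-axis theorem): I_hole = (1/2)mr² + md² = (1/2)(0.21934)(0.048)² + (0.21934)(0.044)² = 0.00067732 kg m^2.
Treating the hole as negative mass, I = I₀ − I_hole = 0.056347 − 0.00067732 = 0.055669 kg m^2.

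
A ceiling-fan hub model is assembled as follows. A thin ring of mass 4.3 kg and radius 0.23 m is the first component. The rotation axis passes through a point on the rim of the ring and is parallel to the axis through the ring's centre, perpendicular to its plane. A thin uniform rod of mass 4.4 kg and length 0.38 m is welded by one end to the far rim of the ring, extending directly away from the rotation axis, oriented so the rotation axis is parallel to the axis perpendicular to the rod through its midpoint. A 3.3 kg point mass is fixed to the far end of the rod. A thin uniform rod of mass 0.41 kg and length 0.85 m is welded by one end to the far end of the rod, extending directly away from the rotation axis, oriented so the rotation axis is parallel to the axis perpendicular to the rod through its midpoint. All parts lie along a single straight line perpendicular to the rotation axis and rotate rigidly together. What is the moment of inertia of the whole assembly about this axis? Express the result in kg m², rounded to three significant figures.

5.38

Thin ring: I_cm = MR² = (4.3)(0.23)² = 0.22747 kg m²; centre at d = 0.23 m, so I = I_cm + Md² gives I = 0.22747 + (4.3)(0.23)² = 0.45494 kg m².
Thin rod: I_cm = (1/12)ML² = (1/12)(4.4)(0.38)² = 0.052947 kg m²; centre at d = 0.23 + 0.23 + 0.19 = 0.65 m, so I = I_cm + Md² gives I = 0.052947 + (4.4)(0.65)² = 1.9119 kg m².
Point mass: I_cm = 0; centre at d = 0.23 + 0.23 + 0.19 + 0.19 = 0.84 m, so I = I_cm + Md² gives I = 0 + (3.3)(0.84)² = 2.3285 kg m².
Thin rod: I_cm = (1/12)ML² = (1/12)(0.41)(0.85)² = 0.024685 kg m²; centre at d = 0.23 + 0.23 + 0.19 + 0.19 + 0.425 = 1.265 m, so I = I_cm + Md² gives I = 0.024685 + (0.41)(1.265)² = 0.68078 kg m².
Total I = 0.45494 + 1.9119 + 2.3285 + 0.68078 = 5.3761 kg m².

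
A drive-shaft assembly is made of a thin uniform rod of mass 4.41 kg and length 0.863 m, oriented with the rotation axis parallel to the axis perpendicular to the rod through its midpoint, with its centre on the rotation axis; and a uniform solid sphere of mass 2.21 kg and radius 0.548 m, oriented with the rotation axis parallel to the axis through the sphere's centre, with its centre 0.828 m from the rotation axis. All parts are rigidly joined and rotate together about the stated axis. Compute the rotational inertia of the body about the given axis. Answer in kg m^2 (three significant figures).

Thin rod: I_cm = (1/12)ML² = (1/12)(4.41)(0.863)² = 0.2737 kg m^2; axis through the centre, so I = 0.2737 kg m^2.
Solid sphere: I_cm = (2/5)MR² = (2/5)(2.21)(0.548)² = 0.26547 kg m^2; centre at d = 0.828 m, so I = I_cm + Md² gives I = 0.26547 + (2.21)(0.828)² = 1.7806 kg m^2.
Total I = 0.2737 + 1.7806 = 2.0543 kg m^2.

2.05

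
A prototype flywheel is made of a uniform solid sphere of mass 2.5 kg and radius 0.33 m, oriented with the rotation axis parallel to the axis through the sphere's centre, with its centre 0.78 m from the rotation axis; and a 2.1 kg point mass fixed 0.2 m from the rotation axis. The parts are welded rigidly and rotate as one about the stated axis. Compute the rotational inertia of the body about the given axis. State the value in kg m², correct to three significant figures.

1.71

Solid sphere: I_cm = (2/5)MR² = (2/5)(2.5)(0.33)² = 0.1089 kg m²; centre at d = 0.78 m, so I = I_cm + Md² gives I = 0.1089 + (2.5)(0.78)² = 1.6299 kg m².
Point mass: I_cm = 0; centre at d = 0.2 m, so I = I_cm + Md² gives I = 0 + (2.1)(0.2)² = 0.084 kg m².
Total I = 1.6299 + 0.084 = 1.7139 kg m².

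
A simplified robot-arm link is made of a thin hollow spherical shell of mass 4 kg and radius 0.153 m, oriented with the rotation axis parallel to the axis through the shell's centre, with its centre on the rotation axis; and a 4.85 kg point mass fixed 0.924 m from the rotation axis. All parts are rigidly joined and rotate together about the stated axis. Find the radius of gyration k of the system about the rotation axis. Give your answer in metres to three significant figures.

Spherical shell: I_cm = (2/3)MR² = (2/3)(4)(0.153)² = 0.062424 kg·m²; axis through the centre, so I = 0.062424 kg·m².
Point mass: I_cm = 0; centre at d = 0.924 m, so I = I_cm + Md² gives I = 0 + (4.85)(0.924)² = 4.1408 kg·m².
Total I = 4.2032 kg·m²; total mass M = 8.85 kg.
k = √(I/M) = √(4.2032/8.85) = 0.68916 m.

0.689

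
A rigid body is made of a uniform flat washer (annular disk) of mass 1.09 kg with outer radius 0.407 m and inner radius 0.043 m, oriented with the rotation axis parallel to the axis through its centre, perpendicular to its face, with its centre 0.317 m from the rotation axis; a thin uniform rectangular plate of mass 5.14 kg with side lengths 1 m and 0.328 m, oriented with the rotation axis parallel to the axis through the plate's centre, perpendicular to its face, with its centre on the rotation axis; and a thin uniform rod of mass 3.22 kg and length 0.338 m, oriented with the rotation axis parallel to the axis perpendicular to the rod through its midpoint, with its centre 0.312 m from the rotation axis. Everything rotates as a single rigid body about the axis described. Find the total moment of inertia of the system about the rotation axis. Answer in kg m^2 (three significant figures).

Annular disk: I_cm = (1/2)M(R²+r²) = (1/2)(1.09)[(0.407)² + (0.043)²] = 0.091286 kg m^2; centre at d = 0.317 m, so the parallel axis theorem gives I = 0.091286 + (1.09)(0.317)² = 0.20082 kg m^2.
Rectangular plate: I_cm = (1/12)M(a²+b²) = (1/12)(5.14)[(1)² + (0.328)²] = 0.47442 kg m^2; axis through the centre, so I = 0.47442 kg m^2.
Thin rod: I_cm = (1/12)ML² = (1/12)(3.22)(0.338)² = 0.030655 kg m^2; centre at d = 0.312 m, so the parallel axis theorem gives I = 0.030655 + (3.22)(0.312)² = 0.3441 kg m^2.
Total I = 0.20082 + 0.47442 + 0.3441 = 1.0193 kg m^2.

1.02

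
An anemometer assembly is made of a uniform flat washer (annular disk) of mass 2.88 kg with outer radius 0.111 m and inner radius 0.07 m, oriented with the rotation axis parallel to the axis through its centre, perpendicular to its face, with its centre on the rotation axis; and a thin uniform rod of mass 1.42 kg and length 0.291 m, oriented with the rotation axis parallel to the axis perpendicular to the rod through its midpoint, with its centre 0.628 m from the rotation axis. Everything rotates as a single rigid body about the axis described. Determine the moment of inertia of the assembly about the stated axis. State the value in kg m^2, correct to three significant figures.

Annular disk: I_cm = (1/2)M(R²+r²) = (1/2)(2.88)[(0.111)² + (0.07)²] = 0.024798 kg m^2; axis through the centre, so I = 0.024798 kg m^2.
Thin rod: I_cm = (1/12)ML² = (1/12)(1.42)(0.291)² = 0.010021 kg m^2; centre at d = 0.628 m, so I = I_cm + Md² gives I = 0.010021 + (1.42)(0.628)² = 0.57005 kg m^2.
Total I = 0.024798 + 0.57005 = 0.59484 kg m^2.

0.595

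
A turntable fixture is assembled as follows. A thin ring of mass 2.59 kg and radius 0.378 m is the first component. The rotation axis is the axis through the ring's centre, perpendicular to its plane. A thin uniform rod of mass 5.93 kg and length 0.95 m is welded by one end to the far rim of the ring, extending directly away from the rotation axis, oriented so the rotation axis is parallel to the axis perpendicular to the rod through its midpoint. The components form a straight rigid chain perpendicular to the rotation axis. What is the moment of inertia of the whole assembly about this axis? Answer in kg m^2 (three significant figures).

Thin ring: I_cm = MR² = (2.59)(0.378)² = 0.37007 kg m^2; axis through the centre, so I = 0.37007 kg m^2.
Thin rod: I_cm = (1/12)ML² = (1/12)(5.93)(0.95)² = 0.44599 kg m^2; centre at d = 0.378 + 0.475 = 0.853 m, so I = I_cm + Md² gives I = 0.44599 + (5.93)(0.853)² = 4.7607 kg m^2.
Total I = 0.37007 + 4.7607 = 5.1308 kg m^2.

5.13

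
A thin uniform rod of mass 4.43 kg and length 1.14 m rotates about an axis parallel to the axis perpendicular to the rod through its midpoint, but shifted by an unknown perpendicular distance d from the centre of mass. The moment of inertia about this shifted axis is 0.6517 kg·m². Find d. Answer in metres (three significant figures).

0.197

About the centre-of-mass axis, I_cm = (1/12)ML² = (1/12)(4.43)(1.14)² = 0.47977 kg·m².
Parallel axis theorem: I = I_cm + Md², so Md² = 0.6517 − 0.47977 = 0.17193 kg·m².
d = √(0.17193 / 4.43) = 0.197 m.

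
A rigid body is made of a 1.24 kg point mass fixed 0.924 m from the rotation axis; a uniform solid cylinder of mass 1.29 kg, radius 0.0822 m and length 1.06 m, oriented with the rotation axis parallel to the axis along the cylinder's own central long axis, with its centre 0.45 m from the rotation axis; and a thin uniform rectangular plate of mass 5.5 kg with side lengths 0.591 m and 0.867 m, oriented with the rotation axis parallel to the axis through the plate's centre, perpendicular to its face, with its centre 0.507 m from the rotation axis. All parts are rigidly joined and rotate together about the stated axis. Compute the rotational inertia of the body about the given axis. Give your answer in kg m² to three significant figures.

3.24

Point mass: I_cm = 0; centre at d = 0.924 m, so the parallel axis theorem gives I = 0 + (1.24)(0.924)² = 1.0587 kg m².
Solid cylinder: I_cm = (1/2)MR² = (1/2)(1.29)(0.0822)² = 0.0043582 kg m²; centre at d = 0.45 m, so the parallel axis theorem gives I = 0.0043582 + (1.29)(0.45)² = 0.26558 kg m².
Rectangular plate: I_cm = (1/12)M(a²+b²) = (1/12)(5.5)[(0.591)² + (0.867)²] = 0.50461 kg m²; centre at d = 0.507 m, so the parallel axis theorem gives I = 0.50461 + (5.5)(0.507)² = 1.9184 kg m².
Total I = 1.0587 + 0.26558 + 1.9184 = 3.2426 kg m².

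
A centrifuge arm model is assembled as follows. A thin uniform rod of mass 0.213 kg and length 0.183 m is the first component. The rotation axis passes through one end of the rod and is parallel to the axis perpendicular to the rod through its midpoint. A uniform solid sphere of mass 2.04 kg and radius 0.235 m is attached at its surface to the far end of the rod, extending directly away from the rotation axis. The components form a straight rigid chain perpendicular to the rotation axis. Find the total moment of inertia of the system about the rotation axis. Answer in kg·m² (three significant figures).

0.404

Thin rod: I_cm = (1/12)ML² = (1/12)(0.213)(0.183)² = 0.00059443 kg·m²; centre at d = 0.0915 m, so the parallel axis theorem gives I = 0.00059443 + (0.213)(0.0915)² = 0.0023777 kg·m².
Solid sphere: I_cm = (2/5)MR² = (2/5)(2.04)(0.235)² = 0.045064 kg·m²; centre at d = 0.0915 + 0.0915 + 0.235 = 0.418 m, so the parallel axis theorem gives I = 0.045064 + (2.04)(0.418)² = 0.4015 kg·m².
Total I = 0.0023777 + 0.4015 = 0.40388 kg·m².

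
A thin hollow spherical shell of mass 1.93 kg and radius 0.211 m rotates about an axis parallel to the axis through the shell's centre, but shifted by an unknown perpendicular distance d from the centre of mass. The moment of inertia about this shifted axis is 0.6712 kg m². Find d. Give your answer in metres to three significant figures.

About the centre-of-mass axis, I_cm = (2/3)MR² = (2/3)(1.93)(0.211)² = 0.057284 kg m².
Parallel axis theorem: I = I_cm + Md², so Md² = 0.6712 − 0.057284 = 0.61392 kg m².
d = √(0.61392 / 1.93) = 0.564 m.

0.564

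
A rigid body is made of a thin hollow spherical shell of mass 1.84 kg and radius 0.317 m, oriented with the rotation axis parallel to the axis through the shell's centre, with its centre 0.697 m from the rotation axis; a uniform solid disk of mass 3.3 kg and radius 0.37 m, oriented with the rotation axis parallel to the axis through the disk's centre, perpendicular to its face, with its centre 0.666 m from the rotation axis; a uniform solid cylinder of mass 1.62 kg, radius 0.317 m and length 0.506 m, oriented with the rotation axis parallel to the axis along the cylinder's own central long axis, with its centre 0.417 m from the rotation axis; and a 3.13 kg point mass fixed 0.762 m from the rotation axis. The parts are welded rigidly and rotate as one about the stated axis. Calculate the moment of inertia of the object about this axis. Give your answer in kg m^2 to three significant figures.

Spherical shell: I_cm = (2/3)MR² = (2/3)(1.84)(0.317)² = 0.12327 kg m^2; centre at d = 0.697 m, so I = I_cm + Md² gives I = 0.12327 + (1.84)(0.697)² = 1.0172 kg m^2.
Solid disk: I_cm = (1/2)MR² = (1/2)(3.3)(0.37)² = 0.22588 kg m^2; centre at d = 0.666 m, so I = I_cm + Md² gives I = 0.22588 + (3.3)(0.666)² = 1.6896 kg m^2.
Solid cylinder: I_cm = (1/2)MR² = (1/2)(1.62)(0.317)² = 0.081396 kg m^2; centre at d = 0.417 m, so I = I_cm + Md² gives I = 0.081396 + (1.62)(0.417)² = 0.3631 kg m^2.
Point mass: I_cm = 0; centre at d = 0.762 m, so I = I_cm + Md² gives I = 0 + (3.13)(0.762)² = 1.8174 kg m^2.
Total I = 1.0172 + 1.6896 + 0.3631 + 1.8174 = 4.8873 kg m^2.

4.89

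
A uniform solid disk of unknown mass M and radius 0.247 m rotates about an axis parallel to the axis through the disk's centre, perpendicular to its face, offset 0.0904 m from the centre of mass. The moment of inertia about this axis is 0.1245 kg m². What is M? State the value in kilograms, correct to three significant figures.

I = I_cm + Md² = (1/2)MR² + Md² = M·[0.5·(0.247)² + (0.0904)²] = M·0.038677.
So M = 0.1245 / 0.038677 = 3.219 kg.

3.22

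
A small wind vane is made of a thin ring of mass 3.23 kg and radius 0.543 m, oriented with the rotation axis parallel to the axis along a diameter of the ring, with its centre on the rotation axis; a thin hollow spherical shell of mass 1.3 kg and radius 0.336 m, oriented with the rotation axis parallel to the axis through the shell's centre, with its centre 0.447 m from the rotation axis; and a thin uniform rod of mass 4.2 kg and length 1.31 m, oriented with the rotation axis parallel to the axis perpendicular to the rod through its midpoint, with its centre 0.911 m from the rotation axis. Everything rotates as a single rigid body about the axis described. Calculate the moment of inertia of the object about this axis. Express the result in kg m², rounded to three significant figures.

Thin ring: I_cm = (1/2)MR² = (1/2)(3.23)(0.543)² = 0.47618 kg m²; axis through the centre, so I = 0.47618 kg m².
Spherical shell: I_cm = (2/3)MR² = (2/3)(1.3)(0.336)² = 0.097843 kg m²; centre at d = 0.447 m, so the parallel axis theorem gives I = 0.097843 + (1.3)(0.447)² = 0.35759 kg m².
Thin rod: I_cm = (1/12)ML² = (1/12)(4.2)(1.31)² = 0.60064 kg m²; centre at d = 0.911 m, so the parallel axis theorem gives I = 0.60064 + (4.2)(0.911)² = 4.0863 kg m².
Total I = 0.47618 + 0.35759 + 4.0863 = 4.9201 kg m².

4.92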